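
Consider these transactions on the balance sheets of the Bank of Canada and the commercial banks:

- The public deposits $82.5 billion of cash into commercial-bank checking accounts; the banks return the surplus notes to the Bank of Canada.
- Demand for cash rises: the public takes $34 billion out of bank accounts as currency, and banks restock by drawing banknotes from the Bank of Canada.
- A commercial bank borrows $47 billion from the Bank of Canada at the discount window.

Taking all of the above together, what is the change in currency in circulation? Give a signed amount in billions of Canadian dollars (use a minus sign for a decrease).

-$48.5 billion

Currency deposit $82.5 billion: notes return to the central bank → −$82.5B.
Currency withdrawal $34 billion: notes leave the central bank → +$34B.
Discount-window loan $47 billion: no currency enters or leaves circulation → 0.
Net: −82.5 + 34 + 0 = -$48.5 billion.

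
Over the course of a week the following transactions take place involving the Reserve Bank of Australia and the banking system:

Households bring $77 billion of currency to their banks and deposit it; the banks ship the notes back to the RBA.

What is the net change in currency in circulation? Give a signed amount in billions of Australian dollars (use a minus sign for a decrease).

RBA balance sheet:
  Assets:      no change
  Liabilities: Bank reserves +$77B, Currency in circulation −$77B
Commercial banking system:
  Assets:      Reserves at CB +$77B
  Liabilities: Checkable deposits +$77B
So the change in currency in circulation is -$77 billion.

-$77 billion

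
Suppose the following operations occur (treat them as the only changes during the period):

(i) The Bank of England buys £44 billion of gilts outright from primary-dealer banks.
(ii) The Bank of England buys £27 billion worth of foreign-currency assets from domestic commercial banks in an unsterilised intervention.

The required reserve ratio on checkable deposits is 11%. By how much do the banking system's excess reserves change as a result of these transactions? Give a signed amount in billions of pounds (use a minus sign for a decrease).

OMO purchase (from banks) £44 billion: reserves +£44B, deposits 0.
FX purchase £27 billion: reserves +£27B, deposits 0.
Totals: Δreserves = +£71B, Δdeposits = 0.
Δrequired reserves = 11% × 0 = 0.
Δexcess reserves = Δreserves − Δrequired = +£71B − (0) = +£71 billion.

+£71 billion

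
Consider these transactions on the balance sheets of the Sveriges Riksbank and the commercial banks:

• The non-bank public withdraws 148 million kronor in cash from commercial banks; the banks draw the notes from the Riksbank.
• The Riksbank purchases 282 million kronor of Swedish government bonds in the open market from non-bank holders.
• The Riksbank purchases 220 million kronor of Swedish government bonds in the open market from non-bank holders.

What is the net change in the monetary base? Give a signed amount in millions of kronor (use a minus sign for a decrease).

Currency withdrawal 148 million kronor: just a shift between currency and reserves — both are base money → 0.
Asset purchase (from non-banks) 282 million kronor: Riksbank balance sheet expands → +282M.
Asset purchase (from non-banks) 220 million kronor: Riksbank balance sheet expands → +220M.
Net: 0 + 282 + 220 = +502 million.

+502 million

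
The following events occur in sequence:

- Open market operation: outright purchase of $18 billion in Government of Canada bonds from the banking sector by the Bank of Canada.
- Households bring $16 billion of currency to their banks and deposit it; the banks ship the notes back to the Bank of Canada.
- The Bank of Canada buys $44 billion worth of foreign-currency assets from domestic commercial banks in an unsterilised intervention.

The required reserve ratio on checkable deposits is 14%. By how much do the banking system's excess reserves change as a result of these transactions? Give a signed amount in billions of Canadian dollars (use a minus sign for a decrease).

OMO purchase (from banks) $18 billion: reserves +$18B, deposits 0.
Currency deposit $16 billion: reserves +$16B, deposits +$16B.
FX purchase $44 billion: reserves +$44B, deposits 0.
Totals: Δreserves = +$78B, Δdeposits = +$16B.
Δrequired reserves = 14% × +$16B = +$2.24B.
Δexcess reserves = Δreserves − Δrequired = +$78B − (+$2.24B) = +$75.76 billion.

+$75.76 billion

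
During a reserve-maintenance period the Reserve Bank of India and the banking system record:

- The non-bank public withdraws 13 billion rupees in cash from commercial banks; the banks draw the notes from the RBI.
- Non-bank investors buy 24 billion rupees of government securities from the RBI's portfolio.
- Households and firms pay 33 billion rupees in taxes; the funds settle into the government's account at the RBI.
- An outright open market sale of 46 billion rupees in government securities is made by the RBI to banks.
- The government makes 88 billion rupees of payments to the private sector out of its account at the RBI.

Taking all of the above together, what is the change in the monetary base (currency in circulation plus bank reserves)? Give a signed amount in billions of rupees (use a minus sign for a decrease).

RBI balance sheet:
  Assets:      Securities −70B
  Liabilities: Bank reserves −28B, Currency in circulation +13B, Government deposits −55B
Monetary base = currency + reserves: +13B + (−28B) = -15 billion.

-15 billion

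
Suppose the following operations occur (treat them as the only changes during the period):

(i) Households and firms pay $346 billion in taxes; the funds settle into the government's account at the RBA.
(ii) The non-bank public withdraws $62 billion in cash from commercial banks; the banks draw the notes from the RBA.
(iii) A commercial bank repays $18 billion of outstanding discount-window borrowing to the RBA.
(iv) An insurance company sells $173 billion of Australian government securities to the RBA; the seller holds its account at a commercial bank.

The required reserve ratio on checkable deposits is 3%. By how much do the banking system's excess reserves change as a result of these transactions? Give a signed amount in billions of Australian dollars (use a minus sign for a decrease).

Government account inflow $346 billion: reserves −$346B, deposits −$346B.
Currency withdrawal $62 billion: reserves −$62B, deposits −$62B.
Discount-window repayment $18 billion: reserves −$18B, deposits 0.
Asset purchase (from non-banks) $173 billion: reserves +$173B, deposits +$173B.
Totals: Δreserves = −$253B, Δdeposits = −$235B.
Δrequired reserves = 3% × −$235B = −$7.05B.
Δexcess reserves = Δreserves − Δrequired = −$253B − (−$7.05B) = -$245.95 billion.

-$245.95 billion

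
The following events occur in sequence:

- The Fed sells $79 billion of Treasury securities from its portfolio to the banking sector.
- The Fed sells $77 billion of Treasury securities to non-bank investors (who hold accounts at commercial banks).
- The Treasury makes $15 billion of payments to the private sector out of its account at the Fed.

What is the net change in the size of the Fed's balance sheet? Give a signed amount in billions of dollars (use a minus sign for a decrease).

Fed balance sheet:
  Assets:      Securities −$156B
  Liabilities: Bank reserves −$141B, Government deposits −$15B
Change in total Fed assets = -$156 billion.

-$156 billion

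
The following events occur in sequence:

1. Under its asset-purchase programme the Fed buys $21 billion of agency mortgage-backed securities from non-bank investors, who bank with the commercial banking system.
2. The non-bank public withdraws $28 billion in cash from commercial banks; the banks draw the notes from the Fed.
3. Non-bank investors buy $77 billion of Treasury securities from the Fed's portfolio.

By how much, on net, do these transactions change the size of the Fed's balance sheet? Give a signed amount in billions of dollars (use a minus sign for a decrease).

-$56 billion

Fed balance sheet:
  Assets:      Securities −$56B
  Liabilities: Bank reserves −$84B, Currency in circulation +$28B
Change in total Fed assets = -$56 billion.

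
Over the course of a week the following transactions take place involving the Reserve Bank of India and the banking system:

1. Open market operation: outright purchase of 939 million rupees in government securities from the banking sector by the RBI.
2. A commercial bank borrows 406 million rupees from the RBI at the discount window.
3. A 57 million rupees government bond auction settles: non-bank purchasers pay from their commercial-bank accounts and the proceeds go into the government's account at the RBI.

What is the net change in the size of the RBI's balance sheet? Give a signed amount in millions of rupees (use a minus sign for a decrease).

+1345 million

OMO purchase (from banks) 939 million rupees: an RBI asset is acquired → +939M.
Discount-window loan 406 million rupees: an RBI asset is acquired → +406M.
Government account inflow 57 million rupees: only the composition of liabilities changes → 0.
Net: 939 + 406 + 0 = +1345 million.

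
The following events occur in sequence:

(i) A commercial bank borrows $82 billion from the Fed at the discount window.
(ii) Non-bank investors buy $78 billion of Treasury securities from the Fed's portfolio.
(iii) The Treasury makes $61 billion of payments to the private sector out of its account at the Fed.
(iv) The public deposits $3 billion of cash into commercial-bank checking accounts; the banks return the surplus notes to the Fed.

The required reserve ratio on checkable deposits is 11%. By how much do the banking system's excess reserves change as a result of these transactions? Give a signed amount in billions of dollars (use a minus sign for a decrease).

Discount-window loan $82 billion: reserves +$82B, deposits 0.
Asset sale (to non-banks) $78 billion: reserves −$78B, deposits −$78B.
Government spending $61 billion: reserves +$61B, deposits +$61B.
Currency deposit $3 billion: reserves +$3B, deposits +$3B.
Totals: Δreserves = +$68B, Δdeposits = −$14B.
Δrequired reserves = 11% × −$14B = −$1.54B.
Δexcess reserves = Δreserves − Δrequired = +$68B − (−$1.54B) = +$69.54 billion.

+$69.54 billion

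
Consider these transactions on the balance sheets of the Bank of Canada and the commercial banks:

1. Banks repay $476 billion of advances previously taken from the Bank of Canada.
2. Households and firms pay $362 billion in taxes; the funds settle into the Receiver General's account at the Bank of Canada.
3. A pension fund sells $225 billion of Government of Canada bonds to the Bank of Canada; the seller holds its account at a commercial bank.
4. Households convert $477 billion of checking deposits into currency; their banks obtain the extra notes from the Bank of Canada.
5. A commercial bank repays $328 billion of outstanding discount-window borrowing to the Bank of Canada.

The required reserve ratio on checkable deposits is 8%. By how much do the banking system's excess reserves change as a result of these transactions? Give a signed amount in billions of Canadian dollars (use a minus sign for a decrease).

Discount-window repayment $476 billion: reserves −$476B, deposits 0.
Government account inflow $362 billion: reserves −$362B, deposits −$362B.
Asset purchase (from non-banks) $225 billion: reserves +$225B, deposits +$225B.
Currency withdrawal $477 billion: reserves −$477B, deposits −$477B.
Discount-window repayment $328 billion: reserves −$328B, deposits 0.
Totals: Δreserves = −$1418B, Δdeposits = −$614B.
Δrequired reserves = 8% × −$614B = −$49.12B.
Δexcess reserves = Δreserves − Δrequired = −$1418B − (−$49.12B) = -$1368.88 billion.

-$1368.88 billion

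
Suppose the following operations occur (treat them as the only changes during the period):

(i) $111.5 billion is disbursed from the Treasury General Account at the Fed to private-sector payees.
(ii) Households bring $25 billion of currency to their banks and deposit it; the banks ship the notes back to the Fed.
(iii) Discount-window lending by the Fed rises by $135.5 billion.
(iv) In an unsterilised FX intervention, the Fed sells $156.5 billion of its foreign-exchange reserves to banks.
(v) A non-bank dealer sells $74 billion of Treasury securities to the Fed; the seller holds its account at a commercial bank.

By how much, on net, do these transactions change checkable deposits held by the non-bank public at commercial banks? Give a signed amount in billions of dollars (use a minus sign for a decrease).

+$210.5 billion

Government spending $111.5 billion: non-bank counterparties' bank balances rise → +$111.5B.
Currency deposit $25 billion: non-bank counterparties' bank balances rise → +$25B.
Discount-window loan $135.5 billion: the counterparty is a bank, so public deposits are unchanged → 0.
FX sale $156.5 billion: the counterparty is a bank, so public deposits are unchanged → 0.
Asset purchase (from non-banks) $74 billion: non-bank counterparties' bank balances rise → +$74B.
Net: 111.5 + 25 + 0 + 0 + 74 = +$210.5 billion.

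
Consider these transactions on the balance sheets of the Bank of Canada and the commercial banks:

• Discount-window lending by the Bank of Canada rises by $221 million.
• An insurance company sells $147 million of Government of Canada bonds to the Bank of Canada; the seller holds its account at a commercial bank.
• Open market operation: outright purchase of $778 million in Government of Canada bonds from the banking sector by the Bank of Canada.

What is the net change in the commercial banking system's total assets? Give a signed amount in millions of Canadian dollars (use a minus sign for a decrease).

Bank of Canada balance sheet:
  Assets:      Securities +$925M, Loans to banks +$221M
  Liabilities: Bank reserves +$1146M
Commercial banking system:
  Assets:      Reserves at CB +$1146M, Securities −$778M
  Liabilities: Checkable deposits +$147M, Borrowings from CB +$221M
Change in total bank assets = +$368 million.

+$368 million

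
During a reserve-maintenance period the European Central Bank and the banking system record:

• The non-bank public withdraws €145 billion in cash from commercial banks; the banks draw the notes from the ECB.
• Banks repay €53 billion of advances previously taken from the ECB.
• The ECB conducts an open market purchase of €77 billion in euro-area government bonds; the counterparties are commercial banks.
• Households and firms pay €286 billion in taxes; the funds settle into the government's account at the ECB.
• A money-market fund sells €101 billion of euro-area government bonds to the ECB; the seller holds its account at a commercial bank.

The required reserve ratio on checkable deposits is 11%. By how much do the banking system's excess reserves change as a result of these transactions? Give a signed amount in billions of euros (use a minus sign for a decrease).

Currency withdrawal €145 billion: reserves −€145B, deposits −€145B.
Discount-window repayment €53 billion: reserves −€53B, deposits 0.
OMO purchase (from banks) €77 billion: reserves +€77B, deposits 0.
Government account inflow €286 billion: reserves −€286B, deposits −€286B.
Asset purchase (from non-banks) €101 billion: reserves +€101B, deposits +€101B.
Totals: Δreserves = −€306B, Δdeposits = −€330B.
Δrequired reserves = 11% × −€330B = −€36.3B.
Δexcess reserves = Δreserves − Δrequired = −€306B − (−€36.3B) = -€269.7 billion.

-€269.7 billion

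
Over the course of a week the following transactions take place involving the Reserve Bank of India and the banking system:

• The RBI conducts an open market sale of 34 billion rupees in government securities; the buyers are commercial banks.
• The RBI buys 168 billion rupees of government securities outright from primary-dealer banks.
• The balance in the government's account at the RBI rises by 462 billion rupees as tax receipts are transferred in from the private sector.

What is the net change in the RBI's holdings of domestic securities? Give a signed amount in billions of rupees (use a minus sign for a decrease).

OMO sale (to banks) 34 billion rupees: securities removed from the RBI's portfolio → −34B.
OMO purchase (from banks) 168 billion rupees: securities added to the RBI's portfolio → +168B.
Government account inflow 462 billion rupees: the RBI's securities portfolio is untouched → 0.
Net: −34 + 168 + 0 = +134 billion.

+134 billion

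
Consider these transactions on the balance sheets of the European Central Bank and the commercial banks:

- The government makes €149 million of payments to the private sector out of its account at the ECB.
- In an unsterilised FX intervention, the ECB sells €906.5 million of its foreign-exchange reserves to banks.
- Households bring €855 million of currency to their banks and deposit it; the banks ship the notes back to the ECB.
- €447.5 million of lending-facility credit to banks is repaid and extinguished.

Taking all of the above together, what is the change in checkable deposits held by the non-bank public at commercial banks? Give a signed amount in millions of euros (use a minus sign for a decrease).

+€1004 million

ECB balance sheet:
  Assets:      Loans to banks −€447.5M, Foreign assets −€906.5M
  Liabilities: Bank reserves −€350M, Currency in circulation −€855M, Government deposits −€149M
Commercial banking system:
  Assets:      Reserves at CB −€350M, Foreign assets +€906.5M
  Liabilities: Checkable deposits +€1004M, Borrowings from CB −€447.5M
So the change in checkable deposits held by the non-bank public at commercial banks is +€1004 million.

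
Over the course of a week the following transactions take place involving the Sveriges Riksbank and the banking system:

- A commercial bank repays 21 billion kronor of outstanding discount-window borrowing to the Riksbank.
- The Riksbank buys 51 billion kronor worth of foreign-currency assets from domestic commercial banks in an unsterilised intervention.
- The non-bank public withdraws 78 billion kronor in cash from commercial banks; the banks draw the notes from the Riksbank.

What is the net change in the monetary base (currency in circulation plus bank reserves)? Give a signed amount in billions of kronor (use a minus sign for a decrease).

+30 billion

Riksbank balance sheet:
  Assets:      Loans to banks −21B, Foreign assets +51B
  Liabilities: Bank reserves −48B, Currency in circulation +78B
Monetary base = currency + reserves: +78B + (−48B) = +30 billion.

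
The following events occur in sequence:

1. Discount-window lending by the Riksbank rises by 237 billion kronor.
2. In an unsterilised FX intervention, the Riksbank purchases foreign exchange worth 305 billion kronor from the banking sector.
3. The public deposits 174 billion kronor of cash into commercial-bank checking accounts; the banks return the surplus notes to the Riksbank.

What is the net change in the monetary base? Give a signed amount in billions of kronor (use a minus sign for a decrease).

Discount-window loan 237 billion kronor: Riksbank balance sheet expands → +237B.
FX purchase 305 billion kronor: Riksbank balance sheet expands → +305B.
Currency deposit 174 billion kronor: just a shift between currency and reserves — both are base money → 0.
Net: 237 + 305 + 0 = +542 billion.

+542 billion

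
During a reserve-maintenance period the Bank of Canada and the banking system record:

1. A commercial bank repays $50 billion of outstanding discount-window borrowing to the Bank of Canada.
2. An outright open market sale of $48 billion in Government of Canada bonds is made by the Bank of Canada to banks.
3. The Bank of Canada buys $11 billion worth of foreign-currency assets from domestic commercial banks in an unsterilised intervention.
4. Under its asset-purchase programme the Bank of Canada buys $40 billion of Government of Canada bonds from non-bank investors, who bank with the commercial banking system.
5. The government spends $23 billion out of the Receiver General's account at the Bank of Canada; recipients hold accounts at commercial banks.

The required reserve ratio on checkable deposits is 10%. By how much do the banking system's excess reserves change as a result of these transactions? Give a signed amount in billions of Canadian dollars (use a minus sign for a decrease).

Discount-window repayment $50 billion: reserves −$50B, deposits 0.
OMO sale (to banks) $48 billion: reserves −$48B, deposits 0.
FX purchase $11 billion: reserves +$11B, deposits 0.
Asset purchase (from non-banks) $40 billion: reserves +$40B, deposits +$40B.
Government spending $23 billion: reserves +$23B, deposits +$23B.
Totals: Δreserves = −$24B, Δdeposits = +$63B.
Δrequired reserves = 10% × +$63B = +$6.3B.
Δexcess reserves = Δreserves − Δrequired = −$24B − (+$6.3B) = -$30.3 billion.

-$30.3 billion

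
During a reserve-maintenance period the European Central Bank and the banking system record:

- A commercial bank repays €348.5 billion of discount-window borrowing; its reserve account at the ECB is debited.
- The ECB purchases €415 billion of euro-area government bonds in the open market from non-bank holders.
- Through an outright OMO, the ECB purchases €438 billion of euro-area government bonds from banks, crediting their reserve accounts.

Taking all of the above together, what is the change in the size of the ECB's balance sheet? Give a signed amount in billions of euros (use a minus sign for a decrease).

Discount-window repayment €348.5 billion: an ECB asset is shed → −€348.5B.
Asset purchase (from non-banks) €415 billion: an ECB asset is acquired → +€415B.
OMO purchase (from banks) €438 billion: an ECB asset is acquired → +€438B.
Net: −348.5 + 415 + 438 = +€504.5 billion.

+€504.5 billion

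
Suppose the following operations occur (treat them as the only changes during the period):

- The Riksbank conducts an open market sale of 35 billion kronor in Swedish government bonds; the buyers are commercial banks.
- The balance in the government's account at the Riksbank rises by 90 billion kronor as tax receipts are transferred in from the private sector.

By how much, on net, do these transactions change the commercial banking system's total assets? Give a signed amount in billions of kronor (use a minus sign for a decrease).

OMO sale (to banks) 35 billion kronor: just an asset swap on bank balance sheets → 0.
Government account inflow 90 billion kronor: bank balance sheets shrink → −90B.
Net: 0 − 90 = -90 billion.

-90 billion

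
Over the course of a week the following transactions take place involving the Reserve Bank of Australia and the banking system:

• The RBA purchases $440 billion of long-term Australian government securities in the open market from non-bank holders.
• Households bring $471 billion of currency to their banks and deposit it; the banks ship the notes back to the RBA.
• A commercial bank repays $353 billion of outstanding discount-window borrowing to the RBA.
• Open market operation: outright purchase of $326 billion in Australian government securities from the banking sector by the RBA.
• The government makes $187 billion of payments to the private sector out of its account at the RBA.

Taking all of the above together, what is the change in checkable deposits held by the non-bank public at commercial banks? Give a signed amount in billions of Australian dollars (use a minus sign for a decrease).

+$1098 billion

Asset purchase (from non-banks) $440 billion: non-bank counterparties' bank balances rise → +$440B.
Currency deposit $471 billion: non-bank counterparties' bank balances rise → +$471B.
Discount-window repayment $353 billion: the counterparty is a bank, so public deposits are unchanged → 0.
OMO purchase (from banks) $326 billion: the counterparty is a bank, so public deposits are unchanged → 0.
Government spending $187 billion: non-bank counterparties' bank balances rise → +$187B.
Net: 440 + 471 + 0 + 0 + 187 = +$1098 billion.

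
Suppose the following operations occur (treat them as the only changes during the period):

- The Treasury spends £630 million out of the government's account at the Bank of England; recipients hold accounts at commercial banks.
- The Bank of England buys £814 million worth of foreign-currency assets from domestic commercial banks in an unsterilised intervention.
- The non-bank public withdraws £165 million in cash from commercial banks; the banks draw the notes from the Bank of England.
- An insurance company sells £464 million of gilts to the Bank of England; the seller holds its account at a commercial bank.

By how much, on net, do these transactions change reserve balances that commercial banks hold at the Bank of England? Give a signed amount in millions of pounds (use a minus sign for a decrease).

+£1743 million

Bank of England balance sheet:
  Assets:      Securities +£464M, Foreign assets +£814M
  Liabilities: Bank reserves +£1743M, Currency in circulation +£165M, Government deposits −£630M
Commercial banking system:
  Assets:      Reserves at CB +£1743M, Foreign assets −£814M
  Liabilities: Checkable deposits +£929M
So the change in reserve balances that commercial banks hold at the Bank of England is +£1743 million.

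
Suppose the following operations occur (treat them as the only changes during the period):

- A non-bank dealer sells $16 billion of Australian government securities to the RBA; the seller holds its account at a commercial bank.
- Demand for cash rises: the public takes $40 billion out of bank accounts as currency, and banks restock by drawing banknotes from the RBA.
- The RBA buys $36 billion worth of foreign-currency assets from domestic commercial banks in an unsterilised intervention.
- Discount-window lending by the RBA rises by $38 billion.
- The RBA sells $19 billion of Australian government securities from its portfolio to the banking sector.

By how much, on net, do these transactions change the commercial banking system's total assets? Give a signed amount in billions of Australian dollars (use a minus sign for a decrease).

+$14 billion

RBA balance sheet:
  Assets:      Securities −$3B, Loans to banks +$38B, Foreign assets +$36B
  Liabilities: Bank reserves +$31B, Currency in circulation +$40B
Commercial banking system:
  Assets:      Reserves at CB +$31B, Securities +$19B, Foreign assets −$36B
  Liabilities: Checkable deposits −$24B, Borrowings from CB +$38B
Change in total bank assets = +$14 billion.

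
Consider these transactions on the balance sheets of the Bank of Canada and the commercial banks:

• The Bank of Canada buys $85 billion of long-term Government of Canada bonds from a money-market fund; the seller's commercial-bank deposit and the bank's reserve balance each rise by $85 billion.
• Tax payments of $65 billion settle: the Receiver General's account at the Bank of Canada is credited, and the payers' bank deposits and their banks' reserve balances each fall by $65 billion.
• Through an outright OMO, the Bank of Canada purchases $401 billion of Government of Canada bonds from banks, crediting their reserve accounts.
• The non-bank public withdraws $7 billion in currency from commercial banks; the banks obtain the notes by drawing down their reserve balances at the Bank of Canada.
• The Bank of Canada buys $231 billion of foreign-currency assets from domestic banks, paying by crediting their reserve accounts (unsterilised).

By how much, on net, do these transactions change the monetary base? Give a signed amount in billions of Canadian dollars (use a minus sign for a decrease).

Asset purchase (from non-banks) $85 billion: Bank of Canada balance sheet expands → +$85B.
Government account inflow $65 billion: reserves shift to a non-base liability → −$65B.
OMO purchase (from banks) $401 billion: Bank of Canada balance sheet expands → +$401B.
Currency withdrawal $7 billion: just a shift between currency and reserves — both are base money → 0.
FX purchase $231 billion: Bank of Canada balance sheet expands → +$231B.
Net: 85 − 65 + 401 + 0 + 231 = +$652 billion.

+$652 billion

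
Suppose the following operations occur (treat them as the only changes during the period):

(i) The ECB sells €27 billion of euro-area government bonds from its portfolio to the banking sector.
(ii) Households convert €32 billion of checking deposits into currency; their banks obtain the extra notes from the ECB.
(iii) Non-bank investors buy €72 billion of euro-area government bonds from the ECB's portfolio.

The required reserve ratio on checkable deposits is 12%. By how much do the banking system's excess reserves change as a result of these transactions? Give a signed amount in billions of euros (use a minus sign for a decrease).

-€118.52 billion

OMO sale (to banks) €27 billion: reserves −€27B, deposits 0.
Currency withdrawal €32 billion: reserves −€32B, deposits −€32B.
Asset sale (to non-banks) €72 billion: reserves −€72B, deposits −€72B.
Totals: Δreserves = −€131B, Δdeposits = −€104B.
Δrequired reserves = 12% × −€104B = −€12.48B.
Δexcess reserves = Δreserves − Δrequired = −€131B − (−€12.48B) = -€118.52 billion.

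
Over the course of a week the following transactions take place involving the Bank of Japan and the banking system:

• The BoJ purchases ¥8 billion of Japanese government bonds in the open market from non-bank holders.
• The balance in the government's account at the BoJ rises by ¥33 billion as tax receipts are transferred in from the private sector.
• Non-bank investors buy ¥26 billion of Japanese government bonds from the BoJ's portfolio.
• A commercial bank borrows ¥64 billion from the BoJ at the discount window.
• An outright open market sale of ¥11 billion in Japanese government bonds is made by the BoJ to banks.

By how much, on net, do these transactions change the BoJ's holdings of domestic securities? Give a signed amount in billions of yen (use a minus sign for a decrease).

BoJ balance sheet:
  Assets:      Securities −¥29B, Loans to banks +¥64B
  Liabilities: Bank reserves +¥2B, Government deposits +¥33B
Commercial banking system:
  Assets:      Reserves at CB +¥2B, Securities +¥11B
  Liabilities: Checkable deposits −¥51B, Borrowings from CB +¥64B
So the change in the BoJ's holdings of domestic securities is -¥29 billion.

-¥29 billion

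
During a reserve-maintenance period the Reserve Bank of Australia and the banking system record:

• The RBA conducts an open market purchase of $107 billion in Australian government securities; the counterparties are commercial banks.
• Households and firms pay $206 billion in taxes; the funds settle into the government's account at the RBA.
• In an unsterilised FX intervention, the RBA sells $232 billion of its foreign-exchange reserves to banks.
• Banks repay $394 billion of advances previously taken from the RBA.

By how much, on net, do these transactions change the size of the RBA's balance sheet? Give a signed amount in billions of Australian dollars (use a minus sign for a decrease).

RBA balance sheet:
  Assets:      Securities +$107B, Loans to banks −$394B, Foreign assets −$232B
  Liabilities: Bank reserves −$725B, Government deposits +$206B
Change in total RBA assets = -$519 billion.

-$519 billion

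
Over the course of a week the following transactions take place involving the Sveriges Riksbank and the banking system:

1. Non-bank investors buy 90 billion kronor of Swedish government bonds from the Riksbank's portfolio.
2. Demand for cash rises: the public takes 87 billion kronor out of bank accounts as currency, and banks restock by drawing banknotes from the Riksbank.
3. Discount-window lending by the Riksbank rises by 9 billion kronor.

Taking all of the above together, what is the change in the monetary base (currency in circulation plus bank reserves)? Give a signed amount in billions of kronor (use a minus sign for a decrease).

-81 billion

Riksbank balance sheet:
  Assets:      Securities −90B, Loans to banks +9B
  Liabilities: Bank reserves −168B, Currency in circulation +87B
Monetary base = currency + reserves: +87B + (−168B) = -81 billion.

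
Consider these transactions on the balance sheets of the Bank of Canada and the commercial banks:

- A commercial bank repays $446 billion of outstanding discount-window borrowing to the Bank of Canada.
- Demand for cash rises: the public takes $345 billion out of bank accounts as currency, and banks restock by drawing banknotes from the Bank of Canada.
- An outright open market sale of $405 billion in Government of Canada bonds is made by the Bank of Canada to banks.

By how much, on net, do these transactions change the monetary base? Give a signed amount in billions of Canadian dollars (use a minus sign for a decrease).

Bank of Canada balance sheet:
  Assets:      Securities −$405B, Loans to banks −$446B
  Liabilities: Bank reserves −$1196B, Currency in circulation +$345B
Commercial banking system:
  Assets:      Reserves at CB −$1196B, Securities +$405B
  Liabilities: Checkable deposits −$345B, Borrowings from CB −$446B
Monetary base = currency + reserves: +$345B + (−$1196B) = -$851 billion.

-$851 billion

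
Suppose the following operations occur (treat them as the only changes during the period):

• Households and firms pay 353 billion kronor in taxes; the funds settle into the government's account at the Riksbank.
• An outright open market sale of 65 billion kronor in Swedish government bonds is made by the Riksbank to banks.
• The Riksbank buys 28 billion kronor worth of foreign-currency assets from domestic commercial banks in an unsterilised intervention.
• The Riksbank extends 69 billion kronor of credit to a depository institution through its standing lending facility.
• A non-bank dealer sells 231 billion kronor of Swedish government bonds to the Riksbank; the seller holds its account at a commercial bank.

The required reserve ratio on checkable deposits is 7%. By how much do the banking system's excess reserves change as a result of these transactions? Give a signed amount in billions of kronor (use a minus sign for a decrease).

Government account inflow 353 billion kronor: reserves −353B, deposits −353B.
OMO sale (to banks) 65 billion kronor: reserves −65B, deposits 0.
FX purchase 28 billion kronor: reserves +28B, deposits 0.
Discount-window loan 69 billion kronor: reserves +69B, deposits 0.
Asset purchase (from non-banks) 231 billion kronor: reserves +231B, deposits +231B.
Totals: Δreserves = −90B, Δdeposits = −122B.
Δrequired reserves = 7% × −122B = −8.54B.
Δexcess reserves = Δreserves − Δrequired = −90B − (−8.54B) = -81.46 billion.

-81.46 billion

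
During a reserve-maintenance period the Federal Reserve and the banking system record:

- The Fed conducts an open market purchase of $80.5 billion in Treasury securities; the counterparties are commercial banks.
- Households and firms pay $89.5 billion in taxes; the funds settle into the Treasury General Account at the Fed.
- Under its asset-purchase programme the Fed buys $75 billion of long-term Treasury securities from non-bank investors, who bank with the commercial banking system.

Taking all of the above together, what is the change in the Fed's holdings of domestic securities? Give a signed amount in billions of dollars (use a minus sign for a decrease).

+$155.5 billion

OMO purchase (from banks) $80.5 billion: securities added to the Fed's portfolio → +$80.5B.
Government account inflow $89.5 billion: the Fed's securities portfolio is untouched → 0.
Asset purchase (from non-banks) $75 billion: securities added to the Fed's portfolio → +$75B.
Net: 80.5 + 0 + 75 = +$155.5 billion.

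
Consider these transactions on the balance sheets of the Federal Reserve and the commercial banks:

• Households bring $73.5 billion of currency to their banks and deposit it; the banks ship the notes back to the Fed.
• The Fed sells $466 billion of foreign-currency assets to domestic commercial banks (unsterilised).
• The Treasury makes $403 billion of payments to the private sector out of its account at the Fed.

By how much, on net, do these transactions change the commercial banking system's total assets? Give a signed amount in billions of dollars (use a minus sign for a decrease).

+$476.5 billion

Currency deposit $73.5 billion: bank balance sheets expand → +$73.5B.
FX sale $466 billion: just an asset swap on bank balance sheets → 0.
Government spending $403 billion: bank balance sheets expand → +$403B.
Net: 73.5 + 0 + 403 = +$476.5 billion.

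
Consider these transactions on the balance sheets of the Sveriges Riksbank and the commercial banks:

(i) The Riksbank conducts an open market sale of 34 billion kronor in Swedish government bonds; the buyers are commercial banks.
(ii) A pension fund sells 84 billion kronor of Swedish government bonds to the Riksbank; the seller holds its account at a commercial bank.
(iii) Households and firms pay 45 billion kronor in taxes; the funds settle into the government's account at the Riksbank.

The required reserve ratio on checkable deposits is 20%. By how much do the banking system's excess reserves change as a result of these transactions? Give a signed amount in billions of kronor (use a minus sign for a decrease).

-2.8 billion

OMO sale (to banks) 34 billion kronor: reserves −34B, deposits 0.
Asset purchase (from non-banks) 84 billion kronor: reserves +84B, deposits +84B.
Government account inflow 45 billion kronor: reserves −45B, deposits −45B.
Totals: Δreserves = +5B, Δdeposits = +39B.
Δrequired reserves = 20% × +39B = +7.8B.
Δexcess reserves = Δreserves − Δrequired = +5B − (+7.8B) = -2.8 billion.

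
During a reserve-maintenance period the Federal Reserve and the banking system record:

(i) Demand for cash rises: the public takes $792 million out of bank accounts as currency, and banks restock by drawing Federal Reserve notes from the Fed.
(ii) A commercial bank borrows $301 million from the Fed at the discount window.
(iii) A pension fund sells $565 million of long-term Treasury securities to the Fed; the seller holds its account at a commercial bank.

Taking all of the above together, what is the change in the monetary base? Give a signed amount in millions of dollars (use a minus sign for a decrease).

Fed balance sheet:
  Assets:      Securities +$565M, Loans to banks +$301M
  Liabilities: Bank reserves +$74M, Currency in circulation +$792M
Commercial banking system:
  Assets:      Reserves at CB +$74M
  Liabilities: Checkable deposits −$227M, Borrowings from CB +$301M
Monetary base = currency + reserves: +$792M + (+$74M) = +$866 million.

+$866 million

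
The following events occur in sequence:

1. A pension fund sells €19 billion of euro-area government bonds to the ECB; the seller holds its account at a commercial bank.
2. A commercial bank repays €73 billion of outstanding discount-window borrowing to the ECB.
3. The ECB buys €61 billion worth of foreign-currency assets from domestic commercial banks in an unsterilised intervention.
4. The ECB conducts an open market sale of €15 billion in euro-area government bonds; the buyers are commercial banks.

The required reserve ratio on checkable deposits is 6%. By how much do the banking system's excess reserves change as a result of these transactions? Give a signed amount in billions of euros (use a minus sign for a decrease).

-€9.14 billion

Asset purchase (from non-banks) €19 billion: reserves +€19B, deposits +€19B.
Discount-window repayment €73 billion: reserves −€73B, deposits 0.
FX purchase €61 billion: reserves +€61B, deposits 0.
OMO sale (to banks) €15 billion: reserves −€15B, deposits 0.
Totals: Δreserves = −€8B, Δdeposits = +€19B.
Δrequired reserves = 6% × +€19B = +€1.14B.
Δexcess reserves = Δreserves − Δrequired = −€8B − (+€1.14B) = -€9.14 billion.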